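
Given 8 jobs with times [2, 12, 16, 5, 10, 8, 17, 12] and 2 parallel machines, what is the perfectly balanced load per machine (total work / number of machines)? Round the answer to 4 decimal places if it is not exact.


Total processing time = 2 + 12 + 16 + 5 + 10 + 8 + 17 + 12 = 82
Number of machines = 2
Ideal balanced load = 82 / 2 = 41.0

41.0


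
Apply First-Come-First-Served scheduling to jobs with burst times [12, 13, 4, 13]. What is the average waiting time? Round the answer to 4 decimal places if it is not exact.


FCFS order (as given): [12, 13, 4, 13]
Waiting times:
  Job 1: wait = 0
  Job 2: wait = 12
  Job 3: wait = 25
  Job 4: wait = 29
Sum of waiting times = 66
Average waiting time = 66/4 = 16.5

16.5


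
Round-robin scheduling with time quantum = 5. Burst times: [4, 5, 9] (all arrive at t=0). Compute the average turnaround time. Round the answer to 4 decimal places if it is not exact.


Time quantum = 5
Execution trace:
  J1 runs 4 units, time = 4
  J2 runs 5 units, time = 9
  J3 runs 5 units, time = 14
  J3 runs 4 units, time = 18
Finish times: [4, 9, 18]
Average turnaround = 31/3 = 10.3333

10.3333


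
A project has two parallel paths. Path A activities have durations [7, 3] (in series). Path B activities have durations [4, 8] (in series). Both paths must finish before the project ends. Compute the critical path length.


Path A total = 7 + 3 = 10
Path B total = 4 + 8 = 12
Critical path = longest path = max(10, 12) = 12

12


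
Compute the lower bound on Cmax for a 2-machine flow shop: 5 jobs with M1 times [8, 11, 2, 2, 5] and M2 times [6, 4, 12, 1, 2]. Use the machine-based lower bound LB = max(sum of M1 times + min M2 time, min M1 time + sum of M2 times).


LB1 = sum(M1 times) + min(M2 times) = 28 + 1 = 29
LB2 = min(M1 times) + sum(M2 times) = 2 + 25 = 27
Lower bound = max(LB1, LB2) = max(29, 27) = 29

29


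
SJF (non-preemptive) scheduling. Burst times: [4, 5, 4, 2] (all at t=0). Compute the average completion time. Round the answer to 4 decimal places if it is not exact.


SJF order (ascending): [2, 4, 4, 5]
Completion times:
  Job 1: burst=2, C=2
  Job 2: burst=4, C=6
  Job 3: burst=4, C=10
  Job 4: burst=5, C=15
Average completion = 33/4 = 8.25

8.25


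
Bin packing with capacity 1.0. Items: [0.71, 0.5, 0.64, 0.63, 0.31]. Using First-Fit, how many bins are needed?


Place items sequentially using First-Fit:
  Item 0.71 -> new Bin 1
  Item 0.5 -> new Bin 2
  Item 0.64 -> new Bin 3
  Item 0.63 -> new Bin 4
  Item 0.31 -> Bin 2 (now 0.81)
Total bins used = 4

4


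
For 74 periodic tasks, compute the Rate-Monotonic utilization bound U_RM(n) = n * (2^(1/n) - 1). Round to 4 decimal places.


Compute 2^(1/74) = 1.0094108601
Subtract 1: 1.0094108601 - 1 = 0.0094108601
Multiply by n: 74 * 0.0094108601 = 0.6964036474
Round to 4 dp: 0.6964

0.6964


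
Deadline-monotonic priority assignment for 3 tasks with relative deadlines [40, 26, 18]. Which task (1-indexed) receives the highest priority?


Sort tasks by relative deadline (ascending):
  Task 3: deadline = 18
  Task 2: deadline = 26
  Task 1: deadline = 40
Priority order (highest first): [3, 2, 1]
Highest priority task = 3

3


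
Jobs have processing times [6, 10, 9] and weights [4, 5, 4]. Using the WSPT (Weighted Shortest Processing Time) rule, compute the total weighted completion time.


Compute p/w ratios and sort ascending (WSPT): [(6, 4), (10, 5), (9, 4)]
Compute weighted completion times:
  Job (p=6,w=4): C=6, w*C=4*6=24
  Job (p=10,w=5): C=16, w*C=5*16=80
  Job (p=9,w=4): C=25, w*C=4*25=100
Total weighted completion time = 204

204


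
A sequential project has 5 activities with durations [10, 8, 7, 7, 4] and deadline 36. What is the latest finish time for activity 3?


LF(activity 3) = deadline - sum of successor durations
Successors: activities 4 through 5 with durations [7, 4]
Sum of successor durations = 11
LF = 36 - 11 = 25

25


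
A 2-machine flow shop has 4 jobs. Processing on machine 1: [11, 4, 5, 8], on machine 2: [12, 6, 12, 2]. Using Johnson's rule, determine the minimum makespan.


Apply Johnson's rule:
  Group 1 (a <= b): [(2, 4, 6), (3, 5, 12), (1, 11, 12)]
  Group 2 (a > b): [(4, 8, 2)]
Optimal job order: [2, 3, 1, 4]
Schedule:
  Job 2: M1 done at 4, M2 done at 10
  Job 3: M1 done at 9, M2 done at 22
  Job 1: M1 done at 20, M2 done at 34
  Job 4: M1 done at 28, M2 done at 36
Makespan = 36

36


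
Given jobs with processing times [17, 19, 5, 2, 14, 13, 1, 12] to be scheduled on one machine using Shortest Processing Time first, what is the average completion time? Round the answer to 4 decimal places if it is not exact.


Sort jobs by processing time (SPT order): [1, 2, 5, 12, 13, 14, 17, 19]
Compute completion times sequentially:
  Job 1: processing = 1, completes at 1
  Job 2: processing = 2, completes at 3
  Job 3: processing = 5, completes at 8
  Job 4: processing = 12, completes at 20
  Job 5: processing = 13, completes at 33
  Job 6: processing = 14, completes at 47
  Job 7: processing = 17, completes at 64
  Job 8: processing = 19, completes at 83
Sum of completion times = 259
Average completion time = 259/8 = 32.375

32.375


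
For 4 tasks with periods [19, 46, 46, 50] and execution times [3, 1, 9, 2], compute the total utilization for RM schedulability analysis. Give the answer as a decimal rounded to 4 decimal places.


Compute individual utilizations (exact fractions):
  Task 1: C/T = 3/19 (approx. 0.1579)
  Task 2: C/T = 1/46 (approx. 0.0217)
  Task 3: C/T = 9/46 (approx. 0.1957)
  Task 4: C/T = 2/50 = 1/25 (approx. 0.04)
Total utilization U = 3/19 + 1/46 + 9/46 + 1/25 = 4537/10925
Rounded to 4 decimal places: U = 0.4153
RM (Liu & Layland) bound for 4 tasks = 0.756828; compare with U = 4537/10925 (approx. 0.415286)
U <= bound, so schedulable by RM sufficient condition.

0.4153


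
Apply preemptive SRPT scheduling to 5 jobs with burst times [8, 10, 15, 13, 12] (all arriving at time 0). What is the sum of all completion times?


Since all jobs arrive at t=0, SRPT equals SPT ordering.
SPT order: [8, 10, 12, 13, 15]
Completion times:
  Job 1: p=8, C=8
  Job 2: p=10, C=18
  Job 3: p=12, C=30
  Job 4: p=13, C=43
  Job 5: p=15, C=58
Total completion time = 8 + 18 + 30 + 43 + 58 = 157

157


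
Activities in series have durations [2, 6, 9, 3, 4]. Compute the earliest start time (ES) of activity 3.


Activity 3 starts after activities 1 through 2 complete.
Predecessor durations: [2, 6]
ES = 2 + 6 = 8

8


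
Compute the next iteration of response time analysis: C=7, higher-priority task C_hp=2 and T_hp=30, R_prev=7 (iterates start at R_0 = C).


R_next = C + ceil(R_prev / T_hp) * C_hp
ceil(7 / 30) = ceil(0.2333) = 1
Interference = 1 * 2 = 2
R_next = 7 + 2 = 9

9


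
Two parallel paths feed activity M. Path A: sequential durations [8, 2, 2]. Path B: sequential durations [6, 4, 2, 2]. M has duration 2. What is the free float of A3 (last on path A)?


ES(A3) = sum of predecessors on chain A = 10
EF(A3) = ES + duration = 10 + 2 = 12
Successor of A3 is M. ES(M) = max(sum(A), sum(B)) = max(12, 14) = 14
Free float = ES(successor) - EF(current) = 14 - 12 = 2

2


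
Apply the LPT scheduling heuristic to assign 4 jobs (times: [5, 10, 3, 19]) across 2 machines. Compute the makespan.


Sort jobs in decreasing order (LPT): [19, 10, 5, 3]
Assign each job to the least loaded machine:
  Machine 1: jobs [19], load = 19
  Machine 2: jobs [10, 5, 3], load = 18
Makespan = max load = 19

19


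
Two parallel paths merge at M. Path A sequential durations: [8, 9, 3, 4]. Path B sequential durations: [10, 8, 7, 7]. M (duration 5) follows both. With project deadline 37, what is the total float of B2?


Forward pass: ES(B2) = sum of predecessors on chain B = 10
EF = ES + duration = 10 + 8 = 18
Backward pass: LF(M) = deadline = 37; LS(M) = 37 - 5 = 32
LF(B2) = LS(M) - sum(successors on chain B) = 32 - 14 = 18
LS = LF - duration = 18 - 8 = 10
Total float = LS - ES = 10 - 10 = 0

0


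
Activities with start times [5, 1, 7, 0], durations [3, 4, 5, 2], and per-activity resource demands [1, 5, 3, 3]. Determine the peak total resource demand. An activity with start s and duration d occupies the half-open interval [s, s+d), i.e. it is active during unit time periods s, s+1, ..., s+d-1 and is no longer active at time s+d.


Each activity i is active on [start_i, start_i + duration_i).
Compute total resource usage per time slot:
  t=0: active resources = [3], total = 3
  t=1: active resources = [5, 3], total = 8
  t=2: active resources = [5], total = 5
  t=3: active resources = [5], total = 5
  t=4: active resources = [5], total = 5
  t=5: active resources = [1], total = 1
  t=6: active resources = [1], total = 1
  t=7: active resources = [1, 3], total = 4
  t=8: active resources = [3], total = 3
  t=9: active resources = [3], total = 3
  t=10: active resources = [3], total = 3
  t=11: active resources = [3], total = 3
Peak resource demand = 8

8


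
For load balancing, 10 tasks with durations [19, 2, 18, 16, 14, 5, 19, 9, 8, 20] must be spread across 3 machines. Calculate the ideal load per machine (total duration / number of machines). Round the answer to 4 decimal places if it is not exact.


Total processing time = 19 + 2 + 18 + 16 + 14 + 5 + 19 + 9 + 8 + 20 = 130
Number of machines = 3
Ideal balanced load = 130 / 3 = 43.3333

43.3333


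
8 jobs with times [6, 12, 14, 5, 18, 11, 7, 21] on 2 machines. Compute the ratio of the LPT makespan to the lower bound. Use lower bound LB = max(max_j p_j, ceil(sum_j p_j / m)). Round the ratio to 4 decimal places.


LPT order: [21, 18, 14, 12, 11, 7, 6, 5]
Machine loads after assignment: [46, 48]
LPT makespan = 48
Lower bound = max(max_job, ceil(total/2)) = max(21, 47) = 47
Ratio = 48 / 47 = 1.0213

1.0213


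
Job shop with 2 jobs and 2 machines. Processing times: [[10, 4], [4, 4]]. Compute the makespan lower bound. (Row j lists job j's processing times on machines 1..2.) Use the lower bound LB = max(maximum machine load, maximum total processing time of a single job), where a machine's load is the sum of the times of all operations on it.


Machine loads:
  Machine 1: 10 + 4 = 14
  Machine 2: 4 + 4 = 8
Max machine load = 14
Job totals:
  Job 1: 14
  Job 2: 8
Max job total = 14
Lower bound = max(14, 14) = 14

14


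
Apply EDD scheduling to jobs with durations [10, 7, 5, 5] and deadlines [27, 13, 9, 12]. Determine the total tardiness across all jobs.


Sort by due date (EDD order): [(5, 9), (5, 12), (7, 13), (10, 27)]
Compute completion times and tardiness:
  Job 1: p=5, d=9, C=5, tardiness=max(0,5-9)=0
  Job 2: p=5, d=12, C=10, tardiness=max(0,10-12)=0
  Job 3: p=7, d=13, C=17, tardiness=max(0,17-13)=4
  Job 4: p=10, d=27, C=27, tardiness=max(0,27-27)=0
Total tardiness = 4

4


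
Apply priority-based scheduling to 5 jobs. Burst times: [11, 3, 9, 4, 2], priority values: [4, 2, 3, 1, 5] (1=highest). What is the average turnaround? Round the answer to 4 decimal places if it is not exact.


Sort by priority (ascending = highest first):
Order: [(1, 4), (2, 3), (3, 9), (4, 11), (5, 2)]
Completion times:
  Priority 1, burst=4, C=4
  Priority 2, burst=3, C=7
  Priority 3, burst=9, C=16
  Priority 4, burst=11, C=27
  Priority 5, burst=2, C=29
Average turnaround = 83/5 = 16.6

16.6


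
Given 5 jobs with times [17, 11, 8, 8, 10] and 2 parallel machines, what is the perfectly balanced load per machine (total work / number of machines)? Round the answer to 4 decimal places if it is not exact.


Total processing time = 17 + 11 + 8 + 8 + 10 = 54
Number of machines = 2
Ideal balanced load = 54 / 2 = 27.0

27.0


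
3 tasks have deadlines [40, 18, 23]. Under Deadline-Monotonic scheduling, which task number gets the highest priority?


Sort tasks by relative deadline (ascending):
  Task 2: deadline = 18
  Task 3: deadline = 23
  Task 1: deadline = 40
Priority order (highest first): [2, 3, 1]
Highest priority task = 2

2


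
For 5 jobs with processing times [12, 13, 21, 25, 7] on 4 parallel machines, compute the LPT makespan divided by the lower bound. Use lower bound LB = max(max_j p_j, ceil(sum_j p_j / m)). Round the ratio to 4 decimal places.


LPT order: [25, 21, 13, 12, 7]
Machine loads after assignment: [25, 21, 13, 19]
LPT makespan = 25
Lower bound = max(max_job, ceil(total/4)) = max(25, 20) = 25
Ratio = 25 / 25 = 1.0

1.0


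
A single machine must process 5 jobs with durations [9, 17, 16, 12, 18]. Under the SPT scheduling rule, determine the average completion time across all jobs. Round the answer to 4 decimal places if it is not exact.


Sort jobs by processing time (SPT order): [9, 12, 16, 17, 18]
Compute completion times sequentially:
  Job 1: processing = 9, completes at 9
  Job 2: processing = 12, completes at 21
  Job 3: processing = 16, completes at 37
  Job 4: processing = 17, completes at 54
  Job 5: processing = 18, completes at 72
Sum of completion times = 193
Average completion time = 193/5 = 38.6

38.6


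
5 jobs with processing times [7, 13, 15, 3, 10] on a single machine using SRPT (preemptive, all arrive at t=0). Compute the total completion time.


Since all jobs arrive at t=0, SRPT equals SPT ordering.
SPT order: [3, 7, 10, 13, 15]
Completion times:
  Job 1: p=3, C=3
  Job 2: p=7, C=10
  Job 3: p=10, C=20
  Job 4: p=13, C=33
  Job 5: p=15, C=48
Total completion time = 3 + 10 + 20 + 33 + 48 = 114

114


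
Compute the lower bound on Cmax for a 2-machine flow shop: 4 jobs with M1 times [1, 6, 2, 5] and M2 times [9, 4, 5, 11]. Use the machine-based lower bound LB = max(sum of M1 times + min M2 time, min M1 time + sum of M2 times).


LB1 = sum(M1 times) + min(M2 times) = 14 + 4 = 18
LB2 = min(M1 times) + sum(M2 times) = 1 + 29 = 30
Lower bound = max(LB1, LB2) = max(18, 30) = 30

30


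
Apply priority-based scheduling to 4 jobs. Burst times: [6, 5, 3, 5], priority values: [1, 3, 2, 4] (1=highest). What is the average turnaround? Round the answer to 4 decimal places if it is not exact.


Sort by priority (ascending = highest first):
Order: [(1, 6), (2, 3), (3, 5), (4, 5)]
Completion times:
  Priority 1, burst=6, C=6
  Priority 2, burst=3, C=9
  Priority 3, burst=5, C=14
  Priority 4, burst=5, C=19
Average turnaround = 48/4 = 12.0

12.0


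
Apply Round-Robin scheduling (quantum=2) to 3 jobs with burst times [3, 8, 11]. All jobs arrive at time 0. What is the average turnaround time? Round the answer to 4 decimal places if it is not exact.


Time quantum = 2
Execution trace:
  J1 runs 2 units, time = 2
  J2 runs 2 units, time = 4
  J3 runs 2 units, time = 6
  J1 runs 1 units, time = 7
  J2 runs 2 units, time = 9
  J3 runs 2 units, time = 11
  J2 runs 2 units, time = 13
  J3 runs 2 units, time = 15
  J2 runs 2 units, time = 17
  J3 runs 2 units, time = 19
  J3 runs 2 units, time = 21
  J3 runs 1 units, time = 22
Finish times: [7, 17, 22]
Average turnaround = 46/3 = 15.3333

15.3333


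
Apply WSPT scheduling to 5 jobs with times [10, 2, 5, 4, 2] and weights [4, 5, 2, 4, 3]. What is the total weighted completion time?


Compute p/w ratios and sort ascending (WSPT): [(2, 5), (2, 3), (4, 4), (10, 4), (5, 2)]
Compute weighted completion times:
  Job (p=2,w=5): C=2, w*C=5*2=10
  Job (p=2,w=3): C=4, w*C=3*4=12
  Job (p=4,w=4): C=8, w*C=4*8=32
  Job (p=10,w=4): C=18, w*C=4*18=72
  Job (p=5,w=2): C=23, w*C=2*23=46
Total weighted completion time = 172

172


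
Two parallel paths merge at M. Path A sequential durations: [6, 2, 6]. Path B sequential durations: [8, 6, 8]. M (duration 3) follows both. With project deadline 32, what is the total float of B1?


Forward pass: ES(B1) = sum of predecessors on chain B = 0
EF = ES + duration = 0 + 8 = 8
Backward pass: LF(M) = deadline = 32; LS(M) = 32 - 3 = 29
LF(B1) = LS(M) - sum(successors on chain B) = 29 - 14 = 15
LS = LF - duration = 15 - 8 = 7
Total float = LS - ES = 7 - 0 = 7

7


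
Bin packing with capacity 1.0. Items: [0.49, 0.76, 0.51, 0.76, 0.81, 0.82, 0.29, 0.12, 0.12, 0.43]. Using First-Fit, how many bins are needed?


Place items sequentially using First-Fit:
  Item 0.49 -> new Bin 1
  Item 0.76 -> new Bin 2
  Item 0.51 -> Bin 1 (now 1.0)
  Item 0.76 -> new Bin 3
  Item 0.81 -> new Bin 4
  Item 0.82 -> new Bin 5
  Item 0.29 -> new Bin 6
  Item 0.12 -> Bin 2 (now 0.88)
  Item 0.12 -> Bin 2 (now 1.0)
  Item 0.43 -> Bin 6 (now 0.72)
Total bins used = 6

6


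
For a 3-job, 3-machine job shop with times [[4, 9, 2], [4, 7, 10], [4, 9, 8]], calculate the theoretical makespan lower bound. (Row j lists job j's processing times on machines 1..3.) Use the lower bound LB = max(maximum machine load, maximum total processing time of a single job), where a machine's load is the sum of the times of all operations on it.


Machine loads:
  Machine 1: 4 + 4 + 4 = 12
  Machine 2: 9 + 7 + 9 = 25
  Machine 3: 2 + 10 + 8 = 20
Max machine load = 25
Job totals:
  Job 1: 15
  Job 2: 21
  Job 3: 21
Max job total = 21
Lower bound = max(25, 21) = 25

25


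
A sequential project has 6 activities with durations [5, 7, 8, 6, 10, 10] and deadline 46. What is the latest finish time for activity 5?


LF(activity 5) = deadline - sum of successor durations
Successors: activities 6 through 6 with durations [10]
Sum of successor durations = 10
LF = 46 - 10 = 36

36


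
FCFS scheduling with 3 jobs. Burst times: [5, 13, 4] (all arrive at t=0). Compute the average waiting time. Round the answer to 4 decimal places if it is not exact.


FCFS order (as given): [5, 13, 4]
Waiting times:
  Job 1: wait = 0
  Job 2: wait = 5
  Job 3: wait = 18
Sum of waiting times = 23
Average waiting time = 23/3 = 7.6667

7.6667


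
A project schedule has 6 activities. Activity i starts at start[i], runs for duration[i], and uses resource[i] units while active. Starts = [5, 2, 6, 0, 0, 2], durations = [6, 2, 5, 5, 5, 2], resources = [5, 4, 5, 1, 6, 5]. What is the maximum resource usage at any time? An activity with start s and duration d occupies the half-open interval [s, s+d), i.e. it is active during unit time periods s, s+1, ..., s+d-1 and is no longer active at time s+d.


Each activity i is active on [start_i, start_i + duration_i).
Compute total resource usage per time slot:
  t=0: active resources = [1, 6], total = 7
  t=1: active resources = [1, 6], total = 7
  t=2: active resources = [4, 1, 6, 5], total = 16
  t=3: active resources = [4, 1, 6, 5], total = 16
  t=4: active resources = [1, 6], total = 7
  t=5: active resources = [5], total = 5
  t=6: active resources = [5, 5], total = 10
  t=7: active resources = [5, 5], total = 10
  t=8: active resources = [5, 5], total = 10
  t=9: active resources = [5, 5], total = 10
  t=10: active resources = [5, 5], total = 10
Peak resource demand = 16

16


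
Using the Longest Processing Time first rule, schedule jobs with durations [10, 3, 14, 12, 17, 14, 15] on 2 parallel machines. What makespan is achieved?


Sort jobs in decreasing order (LPT): [17, 15, 14, 14, 12, 10, 3]
Assign each job to the least loaded machine:
  Machine 1: jobs [17, 14, 10, 3], load = 44
  Machine 2: jobs [15, 14, 12], load = 41
Makespan = max load = 44

44


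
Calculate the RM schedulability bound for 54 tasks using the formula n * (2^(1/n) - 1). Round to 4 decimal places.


Compute 2^(1/54) = 1.0129187947
Subtract 1: 1.0129187947 - 1 = 0.0129187947
Multiply by n: 54 * 0.0129187947 = 0.6976149138
Round to 4 dp: 0.6976

0.6976


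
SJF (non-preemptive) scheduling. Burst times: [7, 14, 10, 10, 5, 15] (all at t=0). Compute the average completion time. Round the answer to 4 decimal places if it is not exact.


SJF order (ascending): [5, 7, 10, 10, 14, 15]
Completion times:
  Job 1: burst=5, C=5
  Job 2: burst=7, C=12
  Job 3: burst=10, C=22
  Job 4: burst=10, C=32
  Job 5: burst=14, C=46
  Job 6: burst=15, C=61
Average completion = 178/6 = 29.6667

29.6667


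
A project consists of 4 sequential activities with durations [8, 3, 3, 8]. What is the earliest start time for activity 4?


Activity 4 starts after activities 1 through 3 complete.
Predecessor durations: [8, 3, 3]
ES = 8 + 3 + 3 = 14

14


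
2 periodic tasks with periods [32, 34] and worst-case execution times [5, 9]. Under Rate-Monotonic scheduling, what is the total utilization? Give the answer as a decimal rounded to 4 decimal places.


Compute individual utilizations (exact fractions):
  Task 1: C/T = 5/32 (approx. 0.1563)
  Task 2: C/T = 9/34 (approx. 0.2647)
Total utilization U = 5/32 + 9/34 = 229/544
Rounded to 4 decimal places: U = 0.4210
RM (Liu & Layland) bound for 2 tasks = 0.828427; compare with U = 229/544 (approx. 0.420956)
U <= bound, so schedulable by RM sufficient condition.

0.4210


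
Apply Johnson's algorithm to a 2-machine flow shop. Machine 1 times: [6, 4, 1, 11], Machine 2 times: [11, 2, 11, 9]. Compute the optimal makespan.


Apply Johnson's rule:
  Group 1 (a <= b): [(3, 1, 11), (1, 6, 11)]
  Group 2 (a > b): [(4, 11, 9), (2, 4, 2)]
Optimal job order: [3, 1, 4, 2]
Schedule:
  Job 3: M1 done at 1, M2 done at 12
  Job 1: M1 done at 7, M2 done at 23
  Job 4: M1 done at 18, M2 done at 32
  Job 2: M1 done at 22, M2 done at 34
Makespan = 34

34


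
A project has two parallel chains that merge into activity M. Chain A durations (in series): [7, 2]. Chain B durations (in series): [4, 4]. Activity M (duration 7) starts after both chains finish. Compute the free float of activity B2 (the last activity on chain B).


ES(B2) = sum of predecessors on chain B = 4
EF(B2) = ES + duration = 4 + 4 = 8
Successor of B2 is M. ES(M) = max(sum(A), sum(B)) = max(9, 8) = 9
Free float = ES(successor) - EF(current) = 9 - 8 = 1

1


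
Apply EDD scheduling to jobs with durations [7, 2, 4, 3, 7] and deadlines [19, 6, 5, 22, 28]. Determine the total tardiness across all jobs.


Sort by due date (EDD order): [(4, 5), (2, 6), (7, 19), (3, 22), (7, 28)]
Compute completion times and tardiness:
  Job 1: p=4, d=5, C=4, tardiness=max(0,4-5)=0
  Job 2: p=2, d=6, C=6, tardiness=max(0,6-6)=0
  Job 3: p=7, d=19, C=13, tardiness=max(0,13-19)=0
  Job 4: p=3, d=22, C=16, tardiness=max(0,16-22)=0
  Job 5: p=7, d=28, C=23, tardiness=max(0,23-28)=0
Total tardiness = 0

0


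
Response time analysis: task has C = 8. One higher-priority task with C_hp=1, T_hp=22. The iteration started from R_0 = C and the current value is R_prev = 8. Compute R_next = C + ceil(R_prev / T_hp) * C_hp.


R_next = C + ceil(R_prev / T_hp) * C_hp
ceil(8 / 22) = ceil(0.3636) = 1
Interference = 1 * 1 = 1
R_next = 8 + 1 = 9

9


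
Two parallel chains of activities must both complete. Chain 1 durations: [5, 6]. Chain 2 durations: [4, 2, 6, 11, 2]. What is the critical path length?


Path A total = 5 + 6 = 11
Path B total = 4 + 2 + 6 + 11 + 2 = 25
Critical path = longest path = max(11, 25) = 25

25


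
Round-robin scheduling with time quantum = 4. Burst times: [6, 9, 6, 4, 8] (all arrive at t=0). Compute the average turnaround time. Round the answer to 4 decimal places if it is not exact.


Time quantum = 4
Execution trace:
  J1 runs 4 units, time = 4
  J2 runs 4 units, time = 8
  J3 runs 4 units, time = 12
  J4 runs 4 units, time = 16
  J5 runs 4 units, time = 20
  J1 runs 2 units, time = 22
  J2 runs 4 units, time = 26
  J3 runs 2 units, time = 28
  J5 runs 4 units, time = 32
  J2 runs 1 units, time = 33
Finish times: [22, 33, 28, 16, 32]
Average turnaround = 131/5 = 26.2

26.2


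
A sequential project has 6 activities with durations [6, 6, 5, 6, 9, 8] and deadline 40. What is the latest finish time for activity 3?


LF(activity 3) = deadline - sum of successor durations
Successors: activities 4 through 6 with durations [6, 9, 8]
Sum of successor durations = 23
LF = 40 - 23 = 17

17


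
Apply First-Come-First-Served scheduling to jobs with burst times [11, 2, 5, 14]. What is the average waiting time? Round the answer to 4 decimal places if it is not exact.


FCFS order (as given): [11, 2, 5, 14]
Waiting times:
  Job 1: wait = 0
  Job 2: wait = 11
  Job 3: wait = 13
  Job 4: wait = 18
Sum of waiting times = 42
Average waiting time = 42/4 = 10.5

10.5


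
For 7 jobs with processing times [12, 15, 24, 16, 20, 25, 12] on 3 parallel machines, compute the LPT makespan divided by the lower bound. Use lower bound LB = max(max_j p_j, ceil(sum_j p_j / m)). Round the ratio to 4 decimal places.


LPT order: [25, 24, 20, 16, 15, 12, 12]
Machine loads after assignment: [37, 39, 48]
LPT makespan = 48
Lower bound = max(max_job, ceil(total/3)) = max(25, 42) = 42
Ratio = 48 / 42 = 1.1429

1.1429


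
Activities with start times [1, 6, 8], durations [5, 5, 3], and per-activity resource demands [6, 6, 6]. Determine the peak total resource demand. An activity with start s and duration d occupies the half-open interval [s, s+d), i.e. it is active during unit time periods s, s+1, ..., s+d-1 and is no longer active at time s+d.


Each activity i is active on [start_i, start_i + duration_i).
Compute total resource usage per time slot:
  t=0: active resources = [], total = 0
  t=1: active resources = [6], total = 6
  t=2: active resources = [6], total = 6
  t=3: active resources = [6], total = 6
  t=4: active resources = [6], total = 6
  t=5: active resources = [6], total = 6
  t=6: active resources = [6], total = 6
  t=7: active resources = [6], total = 6
  t=8: active resources = [6, 6], total = 12
  t=9: active resources = [6, 6], total = 12
  t=10: active resources = [6, 6], total = 12
Peak resource demand = 12

12


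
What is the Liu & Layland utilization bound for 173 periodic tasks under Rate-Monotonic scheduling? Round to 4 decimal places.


Compute 2^(1/173) = 1.0040146684
Subtract 1: 1.0040146684 - 1 = 0.0040146684
Multiply by n: 173 * 0.0040146684 = 0.6945376332
Round to 4 dp: 0.6945

0.6945


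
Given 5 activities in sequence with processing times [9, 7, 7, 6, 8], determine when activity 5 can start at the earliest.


Activity 5 starts after activities 1 through 4 complete.
Predecessor durations: [9, 7, 7, 6]
ES = 9 + 7 + 7 + 6 = 29

29


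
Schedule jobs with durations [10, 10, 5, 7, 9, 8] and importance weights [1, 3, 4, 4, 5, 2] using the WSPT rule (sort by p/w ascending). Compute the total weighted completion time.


Compute p/w ratios and sort ascending (WSPT): [(5, 4), (7, 4), (9, 5), (10, 3), (8, 2), (10, 1)]
Compute weighted completion times:
  Job (p=5,w=4): C=5, w*C=4*5=20
  Job (p=7,w=4): C=12, w*C=4*12=48
  Job (p=9,w=5): C=21, w*C=5*21=105
  Job (p=10,w=3): C=31, w*C=3*31=93
  Job (p=8,w=2): C=39, w*C=2*39=78
  Job (p=10,w=1): C=49, w*C=1*49=49
Total weighted completion time = 393

393


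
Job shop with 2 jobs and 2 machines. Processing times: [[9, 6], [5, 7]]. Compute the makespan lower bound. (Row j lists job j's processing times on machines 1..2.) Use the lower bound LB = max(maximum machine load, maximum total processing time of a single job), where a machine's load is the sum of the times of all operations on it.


Machine loads:
  Machine 1: 9 + 5 = 14
  Machine 2: 6 + 7 = 13
Max machine load = 14
Job totals:
  Job 1: 15
  Job 2: 12
Max job total = 15
Lower bound = max(14, 15) = 15

15


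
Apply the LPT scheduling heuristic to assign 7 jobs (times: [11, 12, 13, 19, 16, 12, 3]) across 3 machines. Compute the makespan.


Sort jobs in decreasing order (LPT): [19, 16, 13, 12, 12, 11, 3]
Assign each job to the least loaded machine:
  Machine 1: jobs [19, 11], load = 30
  Machine 2: jobs [16, 12], load = 28
  Machine 3: jobs [13, 12, 3], load = 28
Makespan = max load = 30

30


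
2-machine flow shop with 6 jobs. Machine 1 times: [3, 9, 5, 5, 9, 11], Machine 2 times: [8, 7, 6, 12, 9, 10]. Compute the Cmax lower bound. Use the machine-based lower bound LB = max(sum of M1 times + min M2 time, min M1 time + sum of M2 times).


LB1 = sum(M1 times) + min(M2 times) = 42 + 6 = 48
LB2 = min(M1 times) + sum(M2 times) = 3 + 52 = 55
Lower bound = max(LB1, LB2) = max(48, 55) = 55

55


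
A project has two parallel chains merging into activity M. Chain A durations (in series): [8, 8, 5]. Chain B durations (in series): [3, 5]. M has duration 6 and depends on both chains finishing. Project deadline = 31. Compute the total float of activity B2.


Forward pass: ES(B2) = sum of predecessors on chain B = 3
EF = ES + duration = 3 + 5 = 8
Backward pass: LF(M) = deadline = 31; LS(M) = 31 - 6 = 25
LF(B2) = LS(M) - sum(successors on chain B) = 25 - 0 = 25
LS = LF - duration = 25 - 5 = 20
Total float = LS - ES = 20 - 3 = 17

17


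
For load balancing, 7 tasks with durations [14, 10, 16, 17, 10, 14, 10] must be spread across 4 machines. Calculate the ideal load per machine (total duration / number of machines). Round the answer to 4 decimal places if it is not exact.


Total processing time = 14 + 10 + 16 + 17 + 10 + 14 + 10 = 91
Number of machines = 4
Ideal balanced load = 91 / 4 = 22.75

22.75


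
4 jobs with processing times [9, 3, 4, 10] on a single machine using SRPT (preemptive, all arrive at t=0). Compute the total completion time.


Since all jobs arrive at t=0, SRPT equals SPT ordering.
SPT order: [3, 4, 9, 10]
Completion times:
  Job 1: p=3, C=3
  Job 2: p=4, C=7
  Job 3: p=9, C=16
  Job 4: p=10, C=26
Total completion time = 3 + 7 + 16 + 26 = 52

52


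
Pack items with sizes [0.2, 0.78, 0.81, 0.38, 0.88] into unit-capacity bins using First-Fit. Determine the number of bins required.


Place items sequentially using First-Fit:
  Item 0.2 -> new Bin 1
  Item 0.78 -> Bin 1 (now 0.98)
  Item 0.81 -> new Bin 2
  Item 0.38 -> new Bin 3
  Item 0.88 -> new Bin 4
Total bins used = 4

4


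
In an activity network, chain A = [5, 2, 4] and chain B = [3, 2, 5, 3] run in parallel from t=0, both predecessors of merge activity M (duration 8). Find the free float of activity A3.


ES(A3) = sum of predecessors on chain A = 7
EF(A3) = ES + duration = 7 + 4 = 11
Successor of A3 is M. ES(M) = max(sum(A), sum(B)) = max(11, 13) = 13
Free float = ES(successor) - EF(current) = 13 - 11 = 2

2


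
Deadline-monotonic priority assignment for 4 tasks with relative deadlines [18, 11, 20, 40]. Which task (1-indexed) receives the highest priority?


Sort tasks by relative deadline (ascending):
  Task 2: deadline = 11
  Task 1: deadline = 18
  Task 3: deadline = 20
  Task 4: deadline = 40
Priority order (highest first): [2, 1, 3, 4]
Highest priority task = 2

2


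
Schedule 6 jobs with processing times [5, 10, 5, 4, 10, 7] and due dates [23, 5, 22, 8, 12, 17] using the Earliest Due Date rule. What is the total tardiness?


Sort by due date (EDD order): [(10, 5), (4, 8), (10, 12), (7, 17), (5, 22), (5, 23)]
Compute completion times and tardiness:
  Job 1: p=10, d=5, C=10, tardiness=max(0,10-5)=5
  Job 2: p=4, d=8, C=14, tardiness=max(0,14-8)=6
  Job 3: p=10, d=12, C=24, tardiness=max(0,24-12)=12
  Job 4: p=7, d=17, C=31, tardiness=max(0,31-17)=14
  Job 5: p=5, d=22, C=36, tardiness=max(0,36-22)=14
  Job 6: p=5, d=23, C=41, tardiness=max(0,41-23)=18
Total tardiness = 69

69


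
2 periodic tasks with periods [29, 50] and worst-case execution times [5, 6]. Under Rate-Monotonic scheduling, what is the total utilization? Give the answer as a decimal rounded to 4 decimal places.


Compute individual utilizations (exact fractions):
  Task 1: C/T = 5/29 (approx. 0.1724)
  Task 2: C/T = 6/50 = 3/25 (approx. 0.12)
Total utilization U = 5/29 + 3/25 = 212/725
Rounded to 4 decimal places: U = 0.2924
RM (Liu & Layland) bound for 2 tasks = 0.828427; compare with U = 212/725 (approx. 0.292414)
U <= bound, so schedulable by RM sufficient condition.

0.2924


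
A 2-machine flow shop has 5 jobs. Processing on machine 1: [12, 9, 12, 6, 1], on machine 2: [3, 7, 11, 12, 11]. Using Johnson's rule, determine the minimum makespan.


Apply Johnson's rule:
  Group 1 (a <= b): [(5, 1, 11), (4, 6, 12)]
  Group 2 (a > b): [(3, 12, 11), (2, 9, 7), (1, 12, 3)]
Optimal job order: [5, 4, 3, 2, 1]
Schedule:
  Job 5: M1 done at 1, M2 done at 12
  Job 4: M1 done at 7, M2 done at 24
  Job 3: M1 done at 19, M2 done at 35
  Job 2: M1 done at 28, M2 done at 42
  Job 1: M1 done at 40, M2 done at 45
Makespan = 45

45


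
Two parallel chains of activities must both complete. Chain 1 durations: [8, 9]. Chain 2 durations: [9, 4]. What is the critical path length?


Path A total = 8 + 9 = 17
Path B total = 9 + 4 = 13
Critical path = longest path = max(17, 13) = 17

17


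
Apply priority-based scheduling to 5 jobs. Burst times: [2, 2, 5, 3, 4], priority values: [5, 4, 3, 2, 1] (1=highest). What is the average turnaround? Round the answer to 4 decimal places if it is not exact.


Sort by priority (ascending = highest first):
Order: [(1, 4), (2, 3), (3, 5), (4, 2), (5, 2)]
Completion times:
  Priority 1, burst=4, C=4
  Priority 2, burst=3, C=7
  Priority 3, burst=5, C=12
  Priority 4, burst=2, C=14
  Priority 5, burst=2, C=16
Average turnaround = 53/5 = 10.6

10.6


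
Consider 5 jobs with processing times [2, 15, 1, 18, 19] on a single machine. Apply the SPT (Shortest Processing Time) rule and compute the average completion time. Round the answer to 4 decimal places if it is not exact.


Sort jobs by processing time (SPT order): [1, 2, 15, 18, 19]
Compute completion times sequentially:
  Job 1: processing = 1, completes at 1
  Job 2: processing = 2, completes at 3
  Job 3: processing = 15, completes at 18
  Job 4: processing = 18, completes at 36
  Job 5: processing = 19, completes at 55
Sum of completion times = 113
Average completion time = 113/5 = 22.6

22.6


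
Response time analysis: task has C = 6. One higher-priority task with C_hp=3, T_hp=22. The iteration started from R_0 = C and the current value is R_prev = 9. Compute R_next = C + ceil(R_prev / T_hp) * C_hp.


R_next = C + ceil(R_prev / T_hp) * C_hp
ceil(9 / 22) = ceil(0.4091) = 1
Interference = 1 * 3 = 3
R_next = 6 + 3 = 9
R_next = R_prev, so the iteration has converged (response time = 9).

9


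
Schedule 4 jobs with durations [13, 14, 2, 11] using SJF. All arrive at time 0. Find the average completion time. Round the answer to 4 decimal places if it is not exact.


SJF order (ascending): [2, 11, 13, 14]
Completion times:
  Job 1: burst=2, C=2
  Job 2: burst=11, C=13
  Job 3: burst=13, C=26
  Job 4: burst=14, C=40
Average completion = 81/4 = 20.25

20.25


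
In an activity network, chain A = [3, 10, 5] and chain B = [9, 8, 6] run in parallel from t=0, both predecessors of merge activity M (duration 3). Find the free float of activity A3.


ES(A3) = sum of predecessors on chain A = 13
EF(A3) = ES + duration = 13 + 5 = 18
Successor of A3 is M. ES(M) = max(sum(A), sum(B)) = max(18, 23) = 23
Free float = ES(successor) - EF(current) = 23 - 18 = 5

5


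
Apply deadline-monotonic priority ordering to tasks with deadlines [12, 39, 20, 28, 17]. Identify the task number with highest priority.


Sort tasks by relative deadline (ascending):
  Task 1: deadline = 12
  Task 5: deadline = 17
  Task 3: deadline = 20
  Task 4: deadline = 28
  Task 2: deadline = 39
Priority order (highest first): [1, 5, 3, 4, 2]
Highest priority task = 1

1


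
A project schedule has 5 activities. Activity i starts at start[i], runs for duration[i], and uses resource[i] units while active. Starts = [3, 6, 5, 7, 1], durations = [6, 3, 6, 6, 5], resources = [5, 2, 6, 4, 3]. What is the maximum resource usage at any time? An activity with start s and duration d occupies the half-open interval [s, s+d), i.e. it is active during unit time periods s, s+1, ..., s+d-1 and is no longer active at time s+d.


Each activity i is active on [start_i, start_i + duration_i).
Compute total resource usage per time slot:
  t=0: active resources = [], total = 0
  t=1: active resources = [3], total = 3
  t=2: active resources = [3], total = 3
  t=3: active resources = [5, 3], total = 8
  t=4: active resources = [5, 3], total = 8
  t=5: active resources = [5, 6, 3], total = 14
  t=6: active resources = [5, 2, 6], total = 13
  t=7: active resources = [5, 2, 6, 4], total = 17
  t=8: active resources = [5, 2, 6, 4], total = 17
  t=9: active resources = [6, 4], total = 10
  t=10: active resources = [6, 4], total = 10
  t=11: active resources = [4], total = 4
  t=12: active resources = [4], total = 4
Peak resource demand = 17

17


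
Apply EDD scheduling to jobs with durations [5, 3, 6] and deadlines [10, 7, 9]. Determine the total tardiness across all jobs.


Sort by due date (EDD order): [(3, 7), (6, 9), (5, 10)]
Compute completion times and tardiness:
  Job 1: p=3, d=7, C=3, tardiness=max(0,3-7)=0
  Job 2: p=6, d=9, C=9, tardiness=max(0,9-9)=0
  Job 3: p=5, d=10, C=14, tardiness=max(0,14-10)=4
Total tardiness = 4

4


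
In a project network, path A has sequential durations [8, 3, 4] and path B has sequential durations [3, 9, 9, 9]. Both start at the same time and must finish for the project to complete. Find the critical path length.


Path A total = 8 + 3 + 4 = 15
Path B total = 3 + 9 + 9 + 9 = 30
Critical path = longest path = max(15, 30) = 30

30


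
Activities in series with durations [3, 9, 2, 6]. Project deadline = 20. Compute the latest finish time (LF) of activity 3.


LF(activity 3) = deadline - sum of successor durations
Successors: activities 4 through 4 with durations [6]
Sum of successor durations = 6
LF = 20 - 6 = 14

14


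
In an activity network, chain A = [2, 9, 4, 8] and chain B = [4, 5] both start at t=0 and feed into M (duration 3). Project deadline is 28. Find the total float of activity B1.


Forward pass: ES(B1) = sum of predecessors on chain B = 0
EF = ES + duration = 0 + 4 = 4
Backward pass: LF(M) = deadline = 28; LS(M) = 28 - 3 = 25
LF(B1) = LS(M) - sum(successors on chain B) = 25 - 5 = 20
LS = LF - duration = 20 - 4 = 16
Total float = LS - ES = 16 - 0 = 16

16


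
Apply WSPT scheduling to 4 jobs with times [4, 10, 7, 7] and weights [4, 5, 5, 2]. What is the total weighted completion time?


Compute p/w ratios and sort ascending (WSPT): [(4, 4), (7, 5), (10, 5), (7, 2)]
Compute weighted completion times:
  Job (p=4,w=4): C=4, w*C=4*4=16
  Job (p=7,w=5): C=11, w*C=5*11=55
  Job (p=10,w=5): C=21, w*C=5*21=105
  Job (p=7,w=2): C=28, w*C=2*28=56
Total weighted completion time = 232

232


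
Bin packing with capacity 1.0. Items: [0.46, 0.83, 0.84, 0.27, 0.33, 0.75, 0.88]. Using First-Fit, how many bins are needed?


Place items sequentially using First-Fit:
  Item 0.46 -> new Bin 1
  Item 0.83 -> new Bin 2
  Item 0.84 -> new Bin 3
  Item 0.27 -> Bin 1 (now 0.73)
  Item 0.33 -> new Bin 4
  Item 0.75 -> new Bin 5
  Item 0.88 -> new Bin 6
Total bins used = 6

6


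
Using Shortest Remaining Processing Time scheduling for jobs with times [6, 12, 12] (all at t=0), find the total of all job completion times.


Since all jobs arrive at t=0, SRPT equals SPT ordering.
SPT order: [6, 12, 12]
Completion times:
  Job 1: p=6, C=6
  Job 2: p=12, C=18
  Job 3: p=12, C=30
Total completion time = 6 + 18 + 30 = 54

54


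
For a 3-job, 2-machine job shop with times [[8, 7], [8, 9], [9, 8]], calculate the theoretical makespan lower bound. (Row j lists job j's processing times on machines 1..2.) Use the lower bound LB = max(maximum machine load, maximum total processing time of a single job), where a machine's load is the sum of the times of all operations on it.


Machine loads:
  Machine 1: 8 + 8 + 9 = 25
  Machine 2: 7 + 9 + 8 = 24
Max machine load = 25
Job totals:
  Job 1: 15
  Job 2: 17
  Job 3: 17
Max job total = 17
Lower bound = max(25, 17) = 25

25


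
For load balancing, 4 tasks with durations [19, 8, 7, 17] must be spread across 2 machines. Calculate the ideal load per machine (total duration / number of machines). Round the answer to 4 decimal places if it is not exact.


Total processing time = 19 + 8 + 7 + 17 = 51
Number of machines = 2
Ideal balanced load = 51 / 2 = 25.5

25.5


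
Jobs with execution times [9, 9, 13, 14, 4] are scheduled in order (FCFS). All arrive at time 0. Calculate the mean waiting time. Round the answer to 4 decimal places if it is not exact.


FCFS order (as given): [9, 9, 13, 14, 4]
Waiting times:
  Job 1: wait = 0
  Job 2: wait = 9
  Job 3: wait = 18
  Job 4: wait = 31
  Job 5: wait = 45
Sum of waiting times = 103
Average waiting time = 103/5 = 20.6

20.6
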